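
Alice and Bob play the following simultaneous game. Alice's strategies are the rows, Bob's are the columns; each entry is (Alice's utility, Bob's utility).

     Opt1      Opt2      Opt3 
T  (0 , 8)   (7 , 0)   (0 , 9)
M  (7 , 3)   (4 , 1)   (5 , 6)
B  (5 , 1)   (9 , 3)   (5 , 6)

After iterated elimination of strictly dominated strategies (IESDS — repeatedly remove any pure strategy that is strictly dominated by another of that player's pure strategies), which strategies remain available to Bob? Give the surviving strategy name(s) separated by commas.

Opt3

Alice's strategy T is strictly dominated by B (Opt1: 5>0, Opt2: 9>7, Opt3: 5>0) and is removed.
For Bob, Opt3 strictly dominates Opt1 on the remaining rows (M: 6>3, B: 6>1); eliminate Opt1.
Column Opt2 is eliminated: Opt3 beats it against every remaining row (M: 6>1, B: 6>3).
Among the remaining strategies, none is strictly dominated by another pure strategy of the same player, so the elimination stops.
Surviving strategies — Alice: {M, B}; Bob: {Opt3}.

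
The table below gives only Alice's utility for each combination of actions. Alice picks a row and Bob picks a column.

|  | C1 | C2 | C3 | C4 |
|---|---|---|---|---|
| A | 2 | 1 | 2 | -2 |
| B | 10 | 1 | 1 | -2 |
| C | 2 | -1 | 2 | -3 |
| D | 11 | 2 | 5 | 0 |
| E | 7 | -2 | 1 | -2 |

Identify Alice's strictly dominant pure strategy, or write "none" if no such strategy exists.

D vs A: C1: 11>2, C2: 2>1, C3: 5>2, C4: 0>-2.
D vs B: C1: 11>10, C2: 2>1, C3: 5>1, C4: 0>-2.
D vs C: C1: 11>2, C2: 2>-1, C3: 5>2, C4: 0>-3.
D vs E: C1: 11>7, C2: 2>-2, C3: 5>1, C4: 0>-2.
D strictly beats every other strategy against every opponent action, so it is strictly dominant.

D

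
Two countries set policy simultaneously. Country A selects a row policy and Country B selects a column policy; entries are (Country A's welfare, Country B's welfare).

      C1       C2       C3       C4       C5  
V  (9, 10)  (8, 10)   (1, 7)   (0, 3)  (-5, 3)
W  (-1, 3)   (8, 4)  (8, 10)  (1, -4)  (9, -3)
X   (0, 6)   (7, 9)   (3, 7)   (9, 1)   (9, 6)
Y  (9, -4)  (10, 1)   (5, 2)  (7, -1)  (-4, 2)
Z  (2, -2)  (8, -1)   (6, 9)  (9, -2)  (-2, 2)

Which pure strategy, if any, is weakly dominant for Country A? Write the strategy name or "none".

none

V fails to dominate W at C3 (1<8).
W fails to dominate V at C1 (-1<9).
X fails to dominate V at C1 (0<9).
Y fails to dominate W at C3 (5<8).
Z fails to dominate V at C1 (2<9).
No single strategy dominates all the others.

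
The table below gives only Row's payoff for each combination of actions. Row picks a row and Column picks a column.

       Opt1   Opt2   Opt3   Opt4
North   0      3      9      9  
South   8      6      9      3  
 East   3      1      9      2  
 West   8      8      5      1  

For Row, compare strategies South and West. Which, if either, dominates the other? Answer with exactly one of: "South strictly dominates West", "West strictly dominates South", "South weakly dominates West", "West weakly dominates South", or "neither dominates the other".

Compare South to West across every action of Column: Opt1: 8=8, Opt2: 6<8, Opt3: 9>5, Opt4: 3>1.
South does better at Opt3, Opt4 but worse at Opt2; neither strategy dominates the other.

neither dominates the other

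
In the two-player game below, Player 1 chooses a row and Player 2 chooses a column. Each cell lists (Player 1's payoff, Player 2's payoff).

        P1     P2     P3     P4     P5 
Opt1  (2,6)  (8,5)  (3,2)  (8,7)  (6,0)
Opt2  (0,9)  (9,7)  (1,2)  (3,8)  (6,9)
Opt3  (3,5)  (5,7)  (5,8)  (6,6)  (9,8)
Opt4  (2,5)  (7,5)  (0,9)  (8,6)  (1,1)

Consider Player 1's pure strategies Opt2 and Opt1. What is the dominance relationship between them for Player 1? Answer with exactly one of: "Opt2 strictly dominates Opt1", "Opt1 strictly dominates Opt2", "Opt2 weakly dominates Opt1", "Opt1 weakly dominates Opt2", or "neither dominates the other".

Compare Opt2 to Opt1 across each opponent action: P1: 0<2, P2: 9>8, P3: 1<3, P4: 3<8, P5: 6=6.
Opt2 does better at P2 but worse at P1, P3, P4; neither strategy dominates the other.

neither dominates the other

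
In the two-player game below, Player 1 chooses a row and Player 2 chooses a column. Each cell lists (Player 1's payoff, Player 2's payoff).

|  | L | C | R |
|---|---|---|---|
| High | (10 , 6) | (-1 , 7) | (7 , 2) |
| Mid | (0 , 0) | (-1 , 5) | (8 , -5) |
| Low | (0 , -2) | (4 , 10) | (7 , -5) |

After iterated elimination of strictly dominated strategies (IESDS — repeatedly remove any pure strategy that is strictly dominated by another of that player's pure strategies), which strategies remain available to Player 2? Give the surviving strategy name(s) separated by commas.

Player 2's strategy L is strictly dominated by C (High: 7>6, Mid: 5>0, Low: 10>-2) and is removed.
For Player 2, C strictly dominates R on the remaining rows (High: 7>2, Mid: 5>-5, Low: 10>-5); eliminate R.
Player 1's strategy High is strictly dominated by Low (C: 4>-1) and is removed.
Row Mid is eliminated: Low beats it against every remaining column (C: 4>-1).
Among the remaining strategies, none is strictly dominated by another pure strategy of the same player, so the elimination stops.
Surviving strategies — Player 1: {Low}; Player 2: {C}.

C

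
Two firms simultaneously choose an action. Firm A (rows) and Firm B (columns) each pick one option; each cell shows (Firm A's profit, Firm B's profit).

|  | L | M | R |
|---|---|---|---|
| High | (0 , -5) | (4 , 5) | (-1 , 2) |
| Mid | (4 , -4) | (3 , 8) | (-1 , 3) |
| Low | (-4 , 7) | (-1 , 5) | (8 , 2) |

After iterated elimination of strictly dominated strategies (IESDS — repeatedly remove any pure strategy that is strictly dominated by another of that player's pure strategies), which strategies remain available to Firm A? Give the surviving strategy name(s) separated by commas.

High

For Firm B, M strictly dominates R on the remaining rows (High: 5>2, Mid: 8>3, Low: 5>2); eliminate R.
Row Low is eliminated: High beats it against every remaining column (L: 0>-4, M: 4>-1).
Column L is eliminated: M beats it against every remaining row (High: 5>-5, Mid: 8>-4).
Row Mid is eliminated: High beats it against every remaining column (M: 4>3).
Among the remaining strategies, none is strictly dominated by another pure strategy of the same player, so the elimination stops.
Surviving strategies — Firm A: {High}; Firm B: {M}.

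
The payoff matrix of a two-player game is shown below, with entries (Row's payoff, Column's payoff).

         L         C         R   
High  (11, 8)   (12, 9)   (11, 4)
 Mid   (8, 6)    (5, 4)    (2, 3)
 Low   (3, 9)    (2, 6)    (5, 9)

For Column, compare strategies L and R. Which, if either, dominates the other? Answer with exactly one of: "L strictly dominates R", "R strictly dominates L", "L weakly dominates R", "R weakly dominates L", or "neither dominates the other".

Compare L to R across every action of Row: High: 8>4, Mid: 6>3, Low: 9=9.
L is at least as good everywhere and strictly better somewhere (tied only at Low), so L weakly but not strictly dominates R.

L weakly dominates R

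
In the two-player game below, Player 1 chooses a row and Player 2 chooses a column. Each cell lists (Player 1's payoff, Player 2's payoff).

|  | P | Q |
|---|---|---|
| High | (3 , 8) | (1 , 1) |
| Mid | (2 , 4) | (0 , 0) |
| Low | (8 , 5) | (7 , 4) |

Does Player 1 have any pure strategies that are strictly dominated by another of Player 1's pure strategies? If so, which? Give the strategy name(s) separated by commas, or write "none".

High, Mid

High is strictly dominated by Low (P: 8>3, Q: 7>1).
Mid: dominated, since High does at least as well everywhere (P: 3>2, Q: 1>0).
Nothing dominates Low: High at P (8>3); Mid at P (8>2).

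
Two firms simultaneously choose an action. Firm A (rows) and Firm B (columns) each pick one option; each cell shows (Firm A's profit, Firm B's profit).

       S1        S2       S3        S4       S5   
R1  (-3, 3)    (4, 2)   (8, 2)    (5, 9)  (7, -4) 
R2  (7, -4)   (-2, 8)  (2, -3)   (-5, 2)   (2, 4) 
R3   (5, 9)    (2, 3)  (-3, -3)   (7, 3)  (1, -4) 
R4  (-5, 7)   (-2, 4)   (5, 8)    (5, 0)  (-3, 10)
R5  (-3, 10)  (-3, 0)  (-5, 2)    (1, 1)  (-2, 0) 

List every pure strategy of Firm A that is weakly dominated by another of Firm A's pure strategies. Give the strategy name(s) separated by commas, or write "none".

R4, R5

R1: no other strategy beats it everywhere (R2 at S2 (4>-2); R3 at S2 (4>2); R4 at S1 (-3>-5); R5 at S2 (4>-3)).
Nothing dominates R2: R1 at S1 (7>-3); R3 at S1 (7>5); R4 at S1 (7>-5); R5 at S1 (7>-3).
R3: no other strategy beats it everywhere (R1 at S1 (5>-3); R2 at S2 (2>-2); R4 at S1 (5>-5); R5 at S1 (5>-3)).
R4 is weakly dominated by R1 (S1: -3>-5, S2: 4>-2, S3: 8>5, S4: 5=5, S5: 7>-3).
R1 weakly dominates R5 — S1: -3=-3, S2: 4>-3, S3: 8>-5, S4: 5>1, S5: 7>-2.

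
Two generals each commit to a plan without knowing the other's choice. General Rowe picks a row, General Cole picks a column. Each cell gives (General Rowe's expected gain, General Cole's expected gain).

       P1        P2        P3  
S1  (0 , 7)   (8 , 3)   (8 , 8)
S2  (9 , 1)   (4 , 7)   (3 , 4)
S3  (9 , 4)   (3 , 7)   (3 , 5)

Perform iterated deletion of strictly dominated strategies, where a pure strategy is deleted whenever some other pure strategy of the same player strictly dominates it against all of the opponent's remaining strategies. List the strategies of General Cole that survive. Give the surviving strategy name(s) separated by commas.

P3

For General Cole, P3 strictly dominates P1 on the remaining rows (S1: 8>7, S2: 4>1, S3: 5>4); eliminate P1.
Row S2 is eliminated: S1 beats it against every remaining column (P2: 8>4, P3: 8>3).
For General Rowe, S1 strictly dominates S3 on the remaining columns (P2: 8>3, P3: 8>3); eliminate S3.
General Cole's strategy P2 is strictly dominated by P3 (S1: 8>3) and is removed.
Among the remaining strategies, none is strictly dominated by another pure strategy of the same player, so the elimination stops.
Surviving strategies — General Rowe: {S1}; General Cole: {P3}.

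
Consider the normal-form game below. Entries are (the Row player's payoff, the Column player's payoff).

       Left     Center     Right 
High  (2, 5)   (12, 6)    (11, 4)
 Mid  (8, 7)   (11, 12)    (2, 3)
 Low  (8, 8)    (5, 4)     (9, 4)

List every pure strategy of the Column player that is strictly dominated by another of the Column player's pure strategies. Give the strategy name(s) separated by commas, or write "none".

Nothing dominates Left: Center at Low (8>4); Right at High (5>4).
Nothing dominates Center: Left at High (6>5); Right at High (6>4).
Right: dominated, since Left does at least as well everywhere (High: 5>4, Mid: 7>3, Low: 8>4).

Right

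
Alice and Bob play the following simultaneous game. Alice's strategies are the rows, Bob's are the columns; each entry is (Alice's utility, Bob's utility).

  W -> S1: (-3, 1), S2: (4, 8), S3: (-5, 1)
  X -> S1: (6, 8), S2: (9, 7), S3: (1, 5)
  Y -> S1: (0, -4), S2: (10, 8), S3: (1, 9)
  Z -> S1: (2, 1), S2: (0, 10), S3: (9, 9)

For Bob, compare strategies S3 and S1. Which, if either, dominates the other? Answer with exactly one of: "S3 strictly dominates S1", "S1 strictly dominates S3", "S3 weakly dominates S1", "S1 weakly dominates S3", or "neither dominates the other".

neither dominates the other

S3's payoffs vs S1's, by Alice's action — W: 1=1, X: 5<8, Y: 9>-4, Z: 9>1.
S3 does better at Y, Z but worse at X; neither strategy dominates the other.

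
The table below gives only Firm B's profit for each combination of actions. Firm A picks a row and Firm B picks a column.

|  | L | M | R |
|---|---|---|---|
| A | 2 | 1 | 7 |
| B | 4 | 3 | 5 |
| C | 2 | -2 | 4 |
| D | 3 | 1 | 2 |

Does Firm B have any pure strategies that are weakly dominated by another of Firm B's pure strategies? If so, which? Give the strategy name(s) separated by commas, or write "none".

L: no other strategy beats it everywhere (M at A (2>1); R at D (3>2)).
M: dominated, since L does at least as well everywhere (A: 2>1, B: 4>3, C: 2>-2, D: 3>1).
R is not dominated — it holds its own against L at A (7>2); M at A (7>1).

M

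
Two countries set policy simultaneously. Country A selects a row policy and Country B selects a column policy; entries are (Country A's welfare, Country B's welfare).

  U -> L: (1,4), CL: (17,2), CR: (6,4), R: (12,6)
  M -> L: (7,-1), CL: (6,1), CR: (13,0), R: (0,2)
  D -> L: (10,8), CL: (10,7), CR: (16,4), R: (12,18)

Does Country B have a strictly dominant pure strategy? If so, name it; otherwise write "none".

R

R vs L: U: 6>4, M: 2>-1, D: 18>8.
R vs CL: U: 6>2, M: 2>1, D: 18>7.
R vs CR: U: 6>4, M: 2>0, D: 18>4.
R strictly beats every other strategy against every opponent action, so it is strictly dominant.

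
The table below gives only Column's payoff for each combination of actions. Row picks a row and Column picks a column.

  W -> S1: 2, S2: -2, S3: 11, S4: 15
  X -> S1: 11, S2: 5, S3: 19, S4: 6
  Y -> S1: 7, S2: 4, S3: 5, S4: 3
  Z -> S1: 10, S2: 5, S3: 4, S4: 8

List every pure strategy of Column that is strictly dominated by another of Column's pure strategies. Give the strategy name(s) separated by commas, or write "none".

S2

Nothing dominates S1: S2 at W (2>-2); S3 at Y (7>5); S4 at X (11>6).
S2 is strictly dominated by S1 (W: 2>-2, X: 11>5, Y: 7>4, Z: 10>5).
S3: no other strategy beats it everywhere (S1 at W (11>2); S2 at W (11>-2); S4 at X (19>6)).
S4: no other strategy beats it everywhere (S1 at W (15>2); S2 at W (15>-2); S3 at W (15>11)).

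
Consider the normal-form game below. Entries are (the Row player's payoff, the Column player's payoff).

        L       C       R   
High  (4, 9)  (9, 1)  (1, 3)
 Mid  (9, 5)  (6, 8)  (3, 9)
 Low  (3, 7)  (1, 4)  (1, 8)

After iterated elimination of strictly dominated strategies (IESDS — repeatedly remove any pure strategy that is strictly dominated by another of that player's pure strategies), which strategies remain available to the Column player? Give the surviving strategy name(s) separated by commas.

Row Low is eliminated: Mid beats it against every remaining column (L: 9>3, C: 6>1, R: 3>1).
The Column player's strategy C is strictly dominated by R (High: 3>1, Mid: 9>8) and is removed.
Row High is eliminated: Mid beats it against every remaining column (L: 9>4, R: 3>1).
The Column player's strategy L is strictly dominated by R (Mid: 9>5) and is removed.
Among the remaining strategies, none is strictly dominated by another pure strategy of the same player, so the elimination stops.
Surviving strategies — the Row player: {Mid}; the Column player: {R}.

R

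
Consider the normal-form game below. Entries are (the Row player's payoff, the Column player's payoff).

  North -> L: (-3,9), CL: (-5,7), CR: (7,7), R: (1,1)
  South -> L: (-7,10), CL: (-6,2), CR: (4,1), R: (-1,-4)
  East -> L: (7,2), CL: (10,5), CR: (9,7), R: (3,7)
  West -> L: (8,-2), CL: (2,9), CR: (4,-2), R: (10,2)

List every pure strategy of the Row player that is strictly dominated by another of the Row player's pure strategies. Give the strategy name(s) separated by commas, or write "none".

East strictly dominates North — L: 7>-3, CL: 10>-5, CR: 9>7, R: 3>1.
South is strictly dominated by North (L: -3>-7, CL: -5>-6, CR: 7>4, R: 1>-1).
Nothing dominates East: North at L (7>-3); South at L (7>-7); West at CL (10>2).
West: no other strategy beats it everywhere (North at L (8>-3); South at L (8>-7); East at L (8>7)).

North, South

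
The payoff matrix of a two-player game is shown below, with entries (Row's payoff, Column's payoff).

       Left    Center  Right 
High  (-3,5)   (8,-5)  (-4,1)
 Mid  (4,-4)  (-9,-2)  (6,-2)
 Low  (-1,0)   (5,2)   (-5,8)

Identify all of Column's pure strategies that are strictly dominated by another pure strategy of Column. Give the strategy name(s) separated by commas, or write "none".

Nothing dominates Left: Center at High (5>-5); Right at High (5>1).
Nothing dominates Center: Left at Mid (-2>-4); Right at Mid (-2=-2).
Right: no other strategy beats it everywhere (Left at Mid (-2>-4); Center at High (1>-5)).

none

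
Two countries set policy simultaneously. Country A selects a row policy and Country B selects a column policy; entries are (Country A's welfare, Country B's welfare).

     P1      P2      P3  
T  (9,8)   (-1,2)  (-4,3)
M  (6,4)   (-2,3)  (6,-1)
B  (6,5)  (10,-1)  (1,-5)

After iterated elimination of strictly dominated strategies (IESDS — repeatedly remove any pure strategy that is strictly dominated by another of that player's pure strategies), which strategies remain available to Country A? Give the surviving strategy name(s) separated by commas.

T

Column P2 is eliminated: P1 beats it against every remaining row (T: 8>2, M: 4>3, B: 5>-1).
Country B's strategy P3 is strictly dominated by P1 (T: 8>3, M: 4>-1, B: 5>-5) and is removed.
Row M is eliminated: T beats it against every remaining column (P1: 9>6).
Country A's strategy B is strictly dominated by T (P1: 9>6) and is removed.
Among the remaining strategies, none is strictly dominated by another pure strategy of the same player, so the elimination stops.
Surviving strategies — Country A: {T}; Country B: {P1}.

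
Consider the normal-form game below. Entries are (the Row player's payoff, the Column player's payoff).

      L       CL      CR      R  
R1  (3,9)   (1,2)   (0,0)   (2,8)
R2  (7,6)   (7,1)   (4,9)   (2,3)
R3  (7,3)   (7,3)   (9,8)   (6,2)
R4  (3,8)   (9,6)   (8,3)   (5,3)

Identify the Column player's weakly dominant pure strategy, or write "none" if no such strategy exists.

none

L fails to dominate CR at R2 (6<9).
CL fails to dominate L at R1 (2<9).
CR fails to dominate L at R1 (0<9).
R fails to dominate L at R1 (8<9).
No single strategy dominates all the others.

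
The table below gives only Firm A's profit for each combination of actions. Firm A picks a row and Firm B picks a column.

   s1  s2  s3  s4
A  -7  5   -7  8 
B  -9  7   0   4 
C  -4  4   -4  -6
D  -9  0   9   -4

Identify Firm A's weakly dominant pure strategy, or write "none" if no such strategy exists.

A fails to dominate B at s2 (5<7).
B fails to dominate A at s1 (-9<-7).
C fails to dominate A at s2 (4<5).
D fails to dominate A at s1 (-9<-7).
No single strategy dominates all the others.

none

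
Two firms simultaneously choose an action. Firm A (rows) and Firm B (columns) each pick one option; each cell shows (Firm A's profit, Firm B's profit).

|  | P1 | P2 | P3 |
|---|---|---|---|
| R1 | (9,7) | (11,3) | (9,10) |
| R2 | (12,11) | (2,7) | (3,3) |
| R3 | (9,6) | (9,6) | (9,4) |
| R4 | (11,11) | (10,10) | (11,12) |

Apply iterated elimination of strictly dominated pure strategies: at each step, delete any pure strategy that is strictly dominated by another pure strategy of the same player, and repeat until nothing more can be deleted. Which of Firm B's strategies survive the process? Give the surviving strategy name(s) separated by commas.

Firm A's strategy R3 is strictly dominated by R4 (P1: 11>9, P2: 10>9, P3: 11>9) and is removed.
For Firm B, P1 strictly dominates P2 on the remaining rows (R1: 7>3, R2: 11>7, R4: 11>10); eliminate P2.
Row R1 is eliminated: R4 beats it against every remaining column (P1: 11>9, P3: 11>9).
Among the remaining strategies, none is strictly dominated by another pure strategy of the same player, so the elimination stops.
Surviving strategies — Firm A: {R2, R4}; Firm B: {P1, P3}.

P1, P3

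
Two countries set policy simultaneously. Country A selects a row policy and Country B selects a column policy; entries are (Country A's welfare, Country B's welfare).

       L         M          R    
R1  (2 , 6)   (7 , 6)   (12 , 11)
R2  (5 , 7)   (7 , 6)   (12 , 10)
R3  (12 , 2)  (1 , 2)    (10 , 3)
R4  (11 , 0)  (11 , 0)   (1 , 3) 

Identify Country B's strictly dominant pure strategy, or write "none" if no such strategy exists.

R vs L: R1: 11>6, R2: 10>7, R3: 3>2, R4: 3>0.
R vs M: R1: 11>6, R2: 10>6, R3: 3>2, R4: 3>0.
R strictly beats every other strategy against every opponent action, so it is strictly dominant.

R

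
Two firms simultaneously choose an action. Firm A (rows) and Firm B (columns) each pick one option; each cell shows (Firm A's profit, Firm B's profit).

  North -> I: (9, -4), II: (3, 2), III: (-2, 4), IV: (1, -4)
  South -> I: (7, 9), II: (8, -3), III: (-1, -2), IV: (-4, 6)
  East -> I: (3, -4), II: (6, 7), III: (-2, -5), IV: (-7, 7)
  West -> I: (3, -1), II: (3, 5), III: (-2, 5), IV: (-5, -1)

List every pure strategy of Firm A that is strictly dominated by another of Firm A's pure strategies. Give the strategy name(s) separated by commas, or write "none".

Nothing dominates North: South at I (9>7); East at I (9>3); West at I (9>3).
South: no other strategy beats it everywhere (North at II (8>3); East at I (7>3); West at I (7>3)).
East: dominated, since South does at least as well everywhere (I: 7>3, II: 8>6, III: -1>-2, IV: -4>-7).
South strictly dominates West — I: 7>3, II: 8>3, III: -1>-2, IV: -4>-5.

East, West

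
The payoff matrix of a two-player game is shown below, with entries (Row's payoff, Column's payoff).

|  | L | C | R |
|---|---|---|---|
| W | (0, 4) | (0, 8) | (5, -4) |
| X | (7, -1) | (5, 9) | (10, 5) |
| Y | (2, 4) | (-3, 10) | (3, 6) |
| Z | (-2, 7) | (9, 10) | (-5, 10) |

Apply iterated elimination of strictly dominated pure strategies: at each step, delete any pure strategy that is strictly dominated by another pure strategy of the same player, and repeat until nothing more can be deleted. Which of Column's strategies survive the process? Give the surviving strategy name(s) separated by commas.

Row's strategy W is strictly dominated by X (L: 7>0, C: 5>0, R: 10>5) and is removed.
For Row, X strictly dominates Y on the remaining columns (L: 7>2, C: 5>-3, R: 10>3); eliminate Y.
Column's strategy L is strictly dominated by C (X: 9>-1, Z: 10>7) and is removed.
Among the remaining strategies, none is strictly dominated by another pure strategy of the same player, so the elimination stops.
Surviving strategies — Row: {X, Z}; Column: {C, R}.

C, R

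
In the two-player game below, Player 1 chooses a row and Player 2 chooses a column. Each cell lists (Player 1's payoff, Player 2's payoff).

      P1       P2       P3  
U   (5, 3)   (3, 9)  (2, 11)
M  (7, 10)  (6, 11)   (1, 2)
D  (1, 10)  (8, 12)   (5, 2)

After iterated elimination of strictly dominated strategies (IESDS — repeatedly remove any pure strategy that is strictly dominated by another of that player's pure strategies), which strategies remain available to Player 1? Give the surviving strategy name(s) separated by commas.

D

For Player 2, P2 strictly dominates P1 on the remaining rows (U: 9>3, M: 11>10, D: 12>10); eliminate P1.
For Player 1, D strictly dominates U on the remaining columns (P2: 8>3, P3: 5>2); eliminate U.
Player 1's strategy M is strictly dominated by D (P2: 8>6, P3: 5>1) and is removed.
For Player 2, P2 strictly dominates P3 on the remaining rows (D: 12>2); eliminate P3.
Among the remaining strategies, none is strictly dominated by another pure strategy of the same player, so the elimination stops.
Surviving strategies — Player 1: {D}; Player 2: {P2}.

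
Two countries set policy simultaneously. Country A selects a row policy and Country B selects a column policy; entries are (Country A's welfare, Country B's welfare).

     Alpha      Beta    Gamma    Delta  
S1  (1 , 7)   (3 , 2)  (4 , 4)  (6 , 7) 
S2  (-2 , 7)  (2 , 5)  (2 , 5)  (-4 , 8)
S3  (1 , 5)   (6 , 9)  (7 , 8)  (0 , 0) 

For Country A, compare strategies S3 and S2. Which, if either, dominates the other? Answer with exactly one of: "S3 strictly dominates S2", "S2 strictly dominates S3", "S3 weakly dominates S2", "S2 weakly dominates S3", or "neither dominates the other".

S3's payoffs vs S2's, by Country B's action — Alpha: 1>-2, Beta: 6>2, Gamma: 7>2, Delta: 0>-4.
S3 gives a strictly higher payoff against each choice by Country B, so S3 strictly dominates S2.

S3 strictly dominates S2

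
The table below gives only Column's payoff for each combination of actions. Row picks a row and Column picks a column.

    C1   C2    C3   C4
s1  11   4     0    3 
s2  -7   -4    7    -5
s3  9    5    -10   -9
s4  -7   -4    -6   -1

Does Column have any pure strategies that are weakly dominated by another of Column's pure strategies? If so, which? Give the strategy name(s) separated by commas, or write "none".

Nothing dominates C1: C2 at s1 (11>4); C3 at s1 (11>0); C4 at s1 (11>3).
Nothing dominates C2: C1 at s2 (-4>-7); C3 at s1 (4>0); C4 at s1 (4>3).
C3 is not dominated — it holds its own against C1 at s2 (7>-7); C2 at s2 (7>-4); C4 at s2 (7>-5).
C4: no other strategy beats it everywhere (C1 at s2 (-5>-7); C2 at s4 (-1>-4); C3 at s1 (3>0)).

none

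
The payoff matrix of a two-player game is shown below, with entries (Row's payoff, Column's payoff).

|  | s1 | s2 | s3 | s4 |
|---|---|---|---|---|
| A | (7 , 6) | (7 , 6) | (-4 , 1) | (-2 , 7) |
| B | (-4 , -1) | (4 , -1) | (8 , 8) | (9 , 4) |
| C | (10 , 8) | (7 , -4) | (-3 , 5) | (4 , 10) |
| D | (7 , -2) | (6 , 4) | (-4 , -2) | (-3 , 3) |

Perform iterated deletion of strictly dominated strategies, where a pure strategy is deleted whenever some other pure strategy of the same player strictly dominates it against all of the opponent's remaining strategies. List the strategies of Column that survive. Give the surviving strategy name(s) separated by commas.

s3

For Row, C strictly dominates D on the remaining columns (s1: 10>7, s2: 7>6, s3: -3>-4, s4: 4>-3); eliminate D.
For Column, s4 strictly dominates s1 on the remaining rows (A: 7>6, B: 4>-1, C: 10>8); eliminate s1.
Column s2 is eliminated: s4 beats it against every remaining row (A: 7>6, B: 4>-1, C: 10>-4).
Row A is eliminated: B beats it against every remaining column (s3: 8>-4, s4: 9>-2).
For Row, B strictly dominates C on the remaining columns (s3: 8>-3, s4: 9>4); eliminate C.
Column s4 is eliminated: s3 beats it against every remaining row (B: 8>4).
Among the remaining strategies, none is strictly dominated by another pure strategy of the same player, so the elimination stops.
Surviving strategies — Row: {B}; Column: {s3}.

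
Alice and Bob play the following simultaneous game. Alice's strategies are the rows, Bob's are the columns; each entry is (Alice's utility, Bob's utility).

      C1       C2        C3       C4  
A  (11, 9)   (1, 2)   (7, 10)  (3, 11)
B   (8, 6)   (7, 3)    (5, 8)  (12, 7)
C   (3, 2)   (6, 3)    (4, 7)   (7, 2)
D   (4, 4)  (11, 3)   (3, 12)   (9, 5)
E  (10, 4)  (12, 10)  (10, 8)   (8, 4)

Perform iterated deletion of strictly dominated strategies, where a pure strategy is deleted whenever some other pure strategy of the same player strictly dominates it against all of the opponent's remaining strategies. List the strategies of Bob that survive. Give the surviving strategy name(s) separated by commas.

Row C is eliminated: B beats it against every remaining column (C1: 8>3, C2: 7>6, C3: 5>4, C4: 12>7).
For Bob, C3 strictly dominates C1 on the remaining rows (A: 10>9, B: 8>6, D: 12>4, E: 8>4); eliminate C1.
Row A is eliminated: E beats it against every remaining column (C2: 12>1, C3: 10>7, C4: 8>3).
Column C4 is eliminated: C3 beats it against every remaining row (B: 8>7, D: 12>5, E: 8>4).
Row B is eliminated: E beats it against every remaining column (C2: 12>7, C3: 10>5).
Row D is eliminated: E beats it against every remaining column (C2: 12>11, C3: 10>3).
Bob's strategy C3 is strictly dominated by C2 (E: 10>8) and is removed.
Among the remaining strategies, none is strictly dominated by another pure strategy of the same player, so the elimination stops.
Surviving strategies — Alice: {E}; Bob: {C2}.

C2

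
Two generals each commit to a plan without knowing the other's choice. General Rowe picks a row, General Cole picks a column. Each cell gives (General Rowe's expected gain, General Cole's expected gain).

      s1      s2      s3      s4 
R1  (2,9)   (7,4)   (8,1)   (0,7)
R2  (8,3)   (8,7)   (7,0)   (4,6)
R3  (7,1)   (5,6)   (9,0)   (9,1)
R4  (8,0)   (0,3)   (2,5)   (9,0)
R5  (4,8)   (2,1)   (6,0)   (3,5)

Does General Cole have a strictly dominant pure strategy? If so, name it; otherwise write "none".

s1 fails to dominate s2 at R2 (3<7).
s2 fails to dominate s1 at R1 (4<9).
s3 fails to dominate s1 at R1 (1<9).
s4 fails to dominate s1 at R1 (7<9).
No single strategy dominates all the others.

none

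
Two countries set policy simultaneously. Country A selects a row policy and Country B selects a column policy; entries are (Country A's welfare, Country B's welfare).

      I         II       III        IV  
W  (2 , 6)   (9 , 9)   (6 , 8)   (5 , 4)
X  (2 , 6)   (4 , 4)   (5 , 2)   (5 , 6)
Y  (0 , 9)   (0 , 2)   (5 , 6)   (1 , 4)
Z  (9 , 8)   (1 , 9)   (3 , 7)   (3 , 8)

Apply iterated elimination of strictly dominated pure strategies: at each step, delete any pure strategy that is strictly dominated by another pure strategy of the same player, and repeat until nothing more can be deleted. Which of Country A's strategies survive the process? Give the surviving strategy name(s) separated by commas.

Country A's strategy Y is strictly dominated by W (I: 2>0, II: 9>0, III: 6>5, IV: 5>1) and is removed.
Column III is eliminated: II beats it against every remaining row (W: 9>8, X: 4>2, Z: 9>7).
Among the remaining strategies, none is strictly dominated by another pure strategy of the same player, so the elimination stops.
Surviving strategies — Country A: {W, X, Z}; Country B: {I, II, IV}.

W, X, Z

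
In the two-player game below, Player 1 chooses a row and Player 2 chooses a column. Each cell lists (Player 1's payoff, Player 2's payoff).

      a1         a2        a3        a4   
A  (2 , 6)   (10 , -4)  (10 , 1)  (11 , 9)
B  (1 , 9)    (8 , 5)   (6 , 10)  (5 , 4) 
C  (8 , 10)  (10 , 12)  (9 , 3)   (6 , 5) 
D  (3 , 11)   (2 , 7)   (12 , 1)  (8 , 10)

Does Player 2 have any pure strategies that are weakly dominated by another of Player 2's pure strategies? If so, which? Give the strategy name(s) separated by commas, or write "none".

none

Nothing dominates a1: a2 at A (6>-4); a3 at A (6>1); a4 at B (9>4).
a2: no other strategy beats it everywhere (a1 at C (12>10); a3 at C (12>3); a4 at B (5>4)).
a3 is not dominated — it holds its own against a1 at B (10>9); a2 at A (1>-4); a4 at B (10>4).
a4 is not dominated — it holds its own against a1 at A (9>6); a2 at A (9>-4); a3 at A (9>1).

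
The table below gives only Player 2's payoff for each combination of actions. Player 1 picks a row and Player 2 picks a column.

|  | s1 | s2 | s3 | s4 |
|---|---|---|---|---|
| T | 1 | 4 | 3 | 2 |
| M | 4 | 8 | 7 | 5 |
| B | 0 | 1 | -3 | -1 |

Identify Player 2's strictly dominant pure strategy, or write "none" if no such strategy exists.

s2

s2 vs s1: T: 4>1, M: 8>4, B: 1>0.
s2 vs s3: T: 4>3, M: 8>7, B: 1>-3.
s2 vs s4: T: 4>2, M: 8>5, B: 1>-1.
s2 strictly beats every other strategy against every opponent action, so it is strictly dominant.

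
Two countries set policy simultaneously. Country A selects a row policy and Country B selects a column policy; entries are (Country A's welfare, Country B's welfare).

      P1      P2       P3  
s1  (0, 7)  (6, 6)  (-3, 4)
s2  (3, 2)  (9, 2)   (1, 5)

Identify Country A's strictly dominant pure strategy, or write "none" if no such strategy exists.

s2 vs s1: P1: 3>0, P2: 9>6, P3: 1>-3.
s2 strictly beats every other strategy against every opponent action, so it is strictly dominant.

s2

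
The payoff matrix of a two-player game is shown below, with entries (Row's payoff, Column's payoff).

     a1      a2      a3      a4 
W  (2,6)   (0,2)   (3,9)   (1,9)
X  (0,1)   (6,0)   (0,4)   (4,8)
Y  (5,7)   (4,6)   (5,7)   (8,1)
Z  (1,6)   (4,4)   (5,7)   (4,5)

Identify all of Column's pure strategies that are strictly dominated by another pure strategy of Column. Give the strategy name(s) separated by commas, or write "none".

a2

a1: no other strategy beats it everywhere (a2 at W (6>2); a3 at Y (7=7); a4 at Y (7>1)).
a1 strictly dominates a2 — W: 6>2, X: 1>0, Y: 7>6, Z: 6>4.
Nothing dominates a3: a1 at W (9>6); a2 at W (9>2); a4 at W (9=9).
a4 is not dominated — it holds its own against a1 at W (9>6); a2 at W (9>2); a3 at W (9=9).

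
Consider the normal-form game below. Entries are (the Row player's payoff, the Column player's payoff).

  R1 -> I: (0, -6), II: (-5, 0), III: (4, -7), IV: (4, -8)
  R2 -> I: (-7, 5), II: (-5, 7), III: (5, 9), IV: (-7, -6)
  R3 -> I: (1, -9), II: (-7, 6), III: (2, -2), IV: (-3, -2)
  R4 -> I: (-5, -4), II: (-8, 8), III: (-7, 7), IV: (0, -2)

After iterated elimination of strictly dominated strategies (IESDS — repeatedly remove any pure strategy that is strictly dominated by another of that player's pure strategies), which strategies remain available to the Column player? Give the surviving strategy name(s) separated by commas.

II, III

For the Row player, R1 strictly dominates R4 on the remaining columns (I: 0>-5, II: -5>-8, III: 4>-7, IV: 4>0); eliminate R4.
Column I is eliminated: II beats it against every remaining row (R1: 0>-6, R2: 7>5, R3: 6>-9).
The Row player's strategy R3 is strictly dominated by R1 (II: -5>-7, III: 4>2, IV: 4>-3) and is removed.
Column IV is eliminated: II beats it against every remaining row (R1: 0>-8, R2: 7>-6).
Among the remaining strategies, none is strictly dominated by another pure strategy of the same player, so the elimination stops.
Surviving strategies — the Row player: {R1, R2}; the Column player: {II, III}.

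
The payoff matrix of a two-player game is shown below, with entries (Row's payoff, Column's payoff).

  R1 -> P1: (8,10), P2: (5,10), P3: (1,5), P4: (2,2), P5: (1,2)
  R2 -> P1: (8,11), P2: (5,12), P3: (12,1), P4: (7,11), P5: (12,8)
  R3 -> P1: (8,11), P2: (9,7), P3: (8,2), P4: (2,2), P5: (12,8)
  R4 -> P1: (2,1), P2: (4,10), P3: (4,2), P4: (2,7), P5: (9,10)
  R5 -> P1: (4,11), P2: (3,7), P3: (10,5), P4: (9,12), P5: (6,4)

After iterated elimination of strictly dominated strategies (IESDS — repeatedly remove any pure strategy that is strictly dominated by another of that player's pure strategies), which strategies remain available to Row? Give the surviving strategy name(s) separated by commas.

R1, R2, R3, R5

For Row, R2 strictly dominates R4 on the remaining columns (P1: 8>2, P2: 5>4, P3: 12>4, P4: 7>2, P5: 12>9); eliminate R4.
Column P3 is eliminated: P1 beats it against every remaining row (R1: 10>5, R2: 11>1, R3: 11>2, R5: 11>5).
For Column, P1 strictly dominates P5 on the remaining rows (R1: 10>2, R2: 11>8, R3: 11>8, R5: 11>4); eliminate P5.
Among the remaining strategies, none is strictly dominated by another pure strategy of the same player, so the elimination stops.
Surviving strategies — Row: {R1, R2, R3, R5}; Column: {P1, P2, P4}.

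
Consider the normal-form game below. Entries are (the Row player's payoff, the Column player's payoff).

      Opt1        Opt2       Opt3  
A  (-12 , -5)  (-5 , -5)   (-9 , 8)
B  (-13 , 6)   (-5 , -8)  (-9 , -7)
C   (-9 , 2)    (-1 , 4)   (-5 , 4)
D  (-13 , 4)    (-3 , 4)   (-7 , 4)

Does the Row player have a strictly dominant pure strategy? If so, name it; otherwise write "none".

C vs A: Opt1: -9>-12, Opt2: -1>-5, Opt3: -5>-9.
C vs B: Opt1: -9>-13, Opt2: -1>-5, Opt3: -5>-9.
C vs D: Opt1: -9>-13, Opt2: -1>-3, Opt3: -5>-7.
C strictly beats every other strategy against every opponent action, so it is strictly dominant.

C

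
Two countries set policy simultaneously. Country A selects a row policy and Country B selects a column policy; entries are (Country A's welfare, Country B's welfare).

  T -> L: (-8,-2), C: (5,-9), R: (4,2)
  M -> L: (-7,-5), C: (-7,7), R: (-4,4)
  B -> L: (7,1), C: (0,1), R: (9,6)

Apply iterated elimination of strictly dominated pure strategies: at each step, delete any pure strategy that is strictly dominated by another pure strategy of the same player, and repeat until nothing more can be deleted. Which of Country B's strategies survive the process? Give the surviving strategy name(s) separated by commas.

R

Row M is eliminated: B beats it against every remaining column (L: 7>-7, C: 0>-7, R: 9>-4).
Country B's strategy L is strictly dominated by R (T: 2>-2, B: 6>1) and is removed.
Country B's strategy C is strictly dominated by R (T: 2>-9, B: 6>1) and is removed.
Row T is eliminated: B beats it against every remaining column (R: 9>4).
Among the remaining strategies, none is strictly dominated by another pure strategy of the same player, so the elimination stops.
Surviving strategies — Country A: {B}; Country B: {R}.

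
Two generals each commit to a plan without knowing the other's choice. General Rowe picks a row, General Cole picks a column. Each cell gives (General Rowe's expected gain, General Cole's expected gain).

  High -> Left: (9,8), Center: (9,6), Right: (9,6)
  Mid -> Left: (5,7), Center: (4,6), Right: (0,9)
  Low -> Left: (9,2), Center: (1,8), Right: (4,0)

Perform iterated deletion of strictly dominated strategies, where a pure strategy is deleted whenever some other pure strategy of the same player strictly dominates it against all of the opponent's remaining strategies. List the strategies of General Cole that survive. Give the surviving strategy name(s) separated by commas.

For General Rowe, High strictly dominates Mid on the remaining columns (Left: 9>5, Center: 9>4, Right: 9>0); eliminate Mid.
For General Cole, Left strictly dominates Right on the remaining rows (High: 8>6, Low: 2>0); eliminate Right.
Among the remaining strategies, none is strictly dominated by another pure strategy of the same player, so the elimination stops.
Surviving strategies — General Rowe: {High, Low}; General Cole: {Left, Center}.

Left, Center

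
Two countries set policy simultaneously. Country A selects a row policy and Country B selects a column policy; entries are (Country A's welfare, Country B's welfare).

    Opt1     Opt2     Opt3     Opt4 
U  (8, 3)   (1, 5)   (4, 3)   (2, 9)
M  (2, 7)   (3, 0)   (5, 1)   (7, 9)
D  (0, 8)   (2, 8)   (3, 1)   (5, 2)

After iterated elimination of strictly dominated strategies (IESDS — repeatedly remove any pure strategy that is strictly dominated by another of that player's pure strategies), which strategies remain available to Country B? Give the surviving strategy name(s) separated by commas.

For Country A, M strictly dominates D on the remaining columns (Opt1: 2>0, Opt2: 3>2, Opt3: 5>3, Opt4: 7>5); eliminate D.
Country B's strategy Opt1 is strictly dominated by Opt4 (U: 9>3, M: 9>7) and is removed.
Country A's strategy U is strictly dominated by M (Opt2: 3>1, Opt3: 5>4, Opt4: 7>2) and is removed.
Country B's strategy Opt2 is strictly dominated by Opt3 (M: 1>0) and is removed.
For Country B, Opt4 strictly dominates Opt3 on the remaining rows (M: 9>1); eliminate Opt3.
Among the remaining strategies, none is strictly dominated by another pure strategy of the same player, so the elimination stops.
Surviving strategies — Country A: {M}; Country B: {Opt4}.

Opt4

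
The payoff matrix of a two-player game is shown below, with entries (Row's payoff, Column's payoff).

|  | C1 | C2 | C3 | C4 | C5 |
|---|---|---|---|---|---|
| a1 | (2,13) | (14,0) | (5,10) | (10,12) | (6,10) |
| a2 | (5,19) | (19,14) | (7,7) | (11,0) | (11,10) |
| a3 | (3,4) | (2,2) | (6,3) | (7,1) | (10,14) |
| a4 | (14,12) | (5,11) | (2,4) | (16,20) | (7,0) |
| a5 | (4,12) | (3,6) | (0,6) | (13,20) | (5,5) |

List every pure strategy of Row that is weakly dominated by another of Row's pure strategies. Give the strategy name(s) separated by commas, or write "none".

a1: dominated, since a2 does at least as well everywhere (C1: 5>2, C2: 19>14, C3: 7>5, C4: 11>10, C5: 11>6).
Nothing dominates a2: a1 at C1 (5>2); a3 at C1 (5>3); a4 at C2 (19>5); a5 at C1 (5>4).
a3: dominated, since a2 does at least as well everywhere (C1: 5>3, C2: 19>2, C3: 7>6, C4: 11>7, C5: 11>10).
a4 is not dominated — it holds its own against a1 at C1 (14>2); a2 at C1 (14>5); a3 at C1 (14>3); a5 at C1 (14>4).
a4 weakly dominates a5 — C1: 14>4, C2: 5>3, C3: 2>0, C4: 16>13, C5: 7>5.

a1, a3, a5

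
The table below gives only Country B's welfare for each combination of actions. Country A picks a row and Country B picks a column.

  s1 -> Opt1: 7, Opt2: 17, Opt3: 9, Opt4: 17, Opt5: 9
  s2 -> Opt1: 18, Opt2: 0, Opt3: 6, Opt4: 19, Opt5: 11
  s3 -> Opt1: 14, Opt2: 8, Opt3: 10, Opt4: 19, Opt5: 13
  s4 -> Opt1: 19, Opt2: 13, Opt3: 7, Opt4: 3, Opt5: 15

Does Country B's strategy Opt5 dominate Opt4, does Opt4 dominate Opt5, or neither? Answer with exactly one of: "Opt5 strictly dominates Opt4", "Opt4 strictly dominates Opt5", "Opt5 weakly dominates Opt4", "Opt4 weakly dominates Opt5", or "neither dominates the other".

neither dominates the other

Opt5's payoffs vs Opt4's, by Country A's action — s1: 9<17, s2: 11<19, s3: 13<19, s4: 15>3.
Opt5 does better at s4 but worse at s1, s2, s3; neither strategy dominates the other.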